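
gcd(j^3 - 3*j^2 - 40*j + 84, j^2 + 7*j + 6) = j + 6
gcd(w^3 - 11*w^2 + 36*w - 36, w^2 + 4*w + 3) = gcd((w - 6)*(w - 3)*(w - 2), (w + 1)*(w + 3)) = 1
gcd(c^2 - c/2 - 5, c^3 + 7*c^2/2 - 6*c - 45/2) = c - 5/2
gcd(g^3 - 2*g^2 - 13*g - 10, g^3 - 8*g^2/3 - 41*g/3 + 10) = g - 5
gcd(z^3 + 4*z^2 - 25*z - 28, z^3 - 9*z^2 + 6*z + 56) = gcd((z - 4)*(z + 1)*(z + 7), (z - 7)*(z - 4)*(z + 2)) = z - 4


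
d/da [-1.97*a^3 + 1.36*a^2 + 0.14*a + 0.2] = -5.91*a^2 + 2.72*a + 0.14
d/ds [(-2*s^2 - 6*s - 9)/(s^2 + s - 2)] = (4*s^2 + 26*s + 21)/(s^4 + 2*s^3 - 3*s^2 - 4*s + 4)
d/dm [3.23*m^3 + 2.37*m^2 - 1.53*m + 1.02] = 9.69*m^2 + 4.74*m - 1.53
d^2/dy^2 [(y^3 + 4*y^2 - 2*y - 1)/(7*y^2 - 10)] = 2*(-28*y^3 + 693*y^2 - 120*y + 330)/(343*y^6 - 1470*y^4 + 2100*y^2 - 1000)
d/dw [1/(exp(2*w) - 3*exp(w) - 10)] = (3 - 2*exp(w))*exp(w)/(-exp(2*w) + 3*exp(w) + 10)^2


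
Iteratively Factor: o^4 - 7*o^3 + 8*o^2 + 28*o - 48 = (o - 2)*(o^3 - 5*o^2 - 2*o + 24) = (o - 3)*(o - 2)*(o^2 - 2*o - 8) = (o - 3)*(o - 2)*(o + 2)*(o - 4)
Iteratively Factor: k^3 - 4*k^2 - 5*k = (k)*(k^2 - 4*k - 5) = k*(k - 5)*(k + 1)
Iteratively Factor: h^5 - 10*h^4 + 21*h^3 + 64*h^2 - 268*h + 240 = (h - 2)*(h^4 - 8*h^3 + 5*h^2 + 74*h - 120) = (h - 2)*(h + 3)*(h^3 - 11*h^2 + 38*h - 40) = (h - 4)*(h - 2)*(h + 3)*(h^2 - 7*h + 10) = (h - 4)*(h - 2)^2*(h + 3)*(h - 5)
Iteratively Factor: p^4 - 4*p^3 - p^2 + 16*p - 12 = (p - 2)*(p^3 - 2*p^2 - 5*p + 6) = (p - 2)*(p + 2)*(p^2 - 4*p + 3) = (p - 3)*(p - 2)*(p + 2)*(p - 1)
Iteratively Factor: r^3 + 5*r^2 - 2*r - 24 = (r + 4)*(r^2 + r - 6) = (r + 3)*(r + 4)*(r - 2)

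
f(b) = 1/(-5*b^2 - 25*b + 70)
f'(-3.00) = 0.00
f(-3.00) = 0.01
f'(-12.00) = 0.00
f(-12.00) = 0.00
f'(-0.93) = 0.00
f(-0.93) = 0.01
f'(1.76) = 0.39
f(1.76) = 0.10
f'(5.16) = 0.00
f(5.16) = -0.01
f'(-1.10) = 0.00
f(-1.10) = 0.01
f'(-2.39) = 0.00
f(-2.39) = 0.01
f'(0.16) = 0.01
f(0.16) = 0.02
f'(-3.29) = -0.00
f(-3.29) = 0.01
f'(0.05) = 0.01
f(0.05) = 0.01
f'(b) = (10*b + 25)/(-5*b^2 - 25*b + 70)^2 = (2*b + 5)/(5*(b^2 + 5*b - 14)^2)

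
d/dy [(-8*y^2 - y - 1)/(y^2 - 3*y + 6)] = (25*y^2 - 94*y - 9)/(y^4 - 6*y^3 + 21*y^2 - 36*y + 36)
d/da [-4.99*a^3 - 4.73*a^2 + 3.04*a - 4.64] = -14.97*a^2 - 9.46*a + 3.04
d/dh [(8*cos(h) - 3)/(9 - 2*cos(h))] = -66*sin(h)/(2*cos(h) - 9)^2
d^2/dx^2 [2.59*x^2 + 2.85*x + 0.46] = 5.18000000000000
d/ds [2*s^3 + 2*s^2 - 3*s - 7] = 6*s^2 + 4*s - 3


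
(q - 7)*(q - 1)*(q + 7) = q^3 - q^2 - 49*q + 49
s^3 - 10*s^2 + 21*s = s*(s - 7)*(s - 3)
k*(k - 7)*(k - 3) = k^3 - 10*k^2 + 21*k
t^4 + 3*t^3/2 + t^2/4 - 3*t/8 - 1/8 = (t - 1/2)*(t + 1/2)^2*(t + 1)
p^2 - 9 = (p - 3)*(p + 3)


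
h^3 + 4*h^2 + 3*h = h*(h + 1)*(h + 3)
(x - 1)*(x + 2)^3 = x^4 + 5*x^3 + 6*x^2 - 4*x - 8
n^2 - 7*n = n*(n - 7)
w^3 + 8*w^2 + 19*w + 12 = (w + 1)*(w + 3)*(w + 4)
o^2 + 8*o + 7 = (o + 1)*(o + 7)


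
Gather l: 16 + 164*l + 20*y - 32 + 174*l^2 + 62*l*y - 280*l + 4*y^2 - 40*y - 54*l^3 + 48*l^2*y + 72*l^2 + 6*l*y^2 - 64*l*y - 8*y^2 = -54*l^3 + l^2*(48*y + 246) + l*(6*y^2 - 2*y - 116) - 4*y^2 - 20*y - 16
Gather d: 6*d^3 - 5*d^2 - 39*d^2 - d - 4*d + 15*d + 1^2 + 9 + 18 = 6*d^3 - 44*d^2 + 10*d + 28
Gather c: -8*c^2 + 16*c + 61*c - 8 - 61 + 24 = -8*c^2 + 77*c - 45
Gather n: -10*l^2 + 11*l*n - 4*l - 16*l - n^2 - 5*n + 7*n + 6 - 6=-10*l^2 - 20*l - n^2 + n*(11*l + 2)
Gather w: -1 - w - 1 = -w - 2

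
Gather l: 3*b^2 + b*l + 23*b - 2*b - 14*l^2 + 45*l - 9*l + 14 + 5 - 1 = 3*b^2 + 21*b - 14*l^2 + l*(b + 36) + 18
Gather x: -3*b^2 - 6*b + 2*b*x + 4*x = -3*b^2 - 6*b + x*(2*b + 4)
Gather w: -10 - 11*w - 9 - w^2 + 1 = -w^2 - 11*w - 18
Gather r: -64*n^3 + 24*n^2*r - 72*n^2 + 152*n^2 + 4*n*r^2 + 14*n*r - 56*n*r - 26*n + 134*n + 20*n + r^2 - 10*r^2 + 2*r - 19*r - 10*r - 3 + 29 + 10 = -64*n^3 + 80*n^2 + 128*n + r^2*(4*n - 9) + r*(24*n^2 - 42*n - 27) + 36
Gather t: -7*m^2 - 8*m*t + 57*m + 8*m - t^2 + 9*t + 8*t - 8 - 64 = -7*m^2 + 65*m - t^2 + t*(17 - 8*m) - 72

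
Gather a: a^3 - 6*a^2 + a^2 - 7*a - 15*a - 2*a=a^3 - 5*a^2 - 24*a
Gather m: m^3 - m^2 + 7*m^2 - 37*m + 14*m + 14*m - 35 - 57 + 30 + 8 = m^3 + 6*m^2 - 9*m - 54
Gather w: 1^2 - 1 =0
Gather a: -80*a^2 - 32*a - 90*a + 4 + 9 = -80*a^2 - 122*a + 13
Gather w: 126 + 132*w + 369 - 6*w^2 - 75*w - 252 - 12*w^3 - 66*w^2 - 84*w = -12*w^3 - 72*w^2 - 27*w + 243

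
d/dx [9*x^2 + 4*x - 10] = 18*x + 4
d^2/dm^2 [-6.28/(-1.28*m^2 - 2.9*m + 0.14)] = (-20.578304*m^2 - 46.62272*m + 6.28*(2.56*m + 2.9)*(5.12*m + 5.8) + 2.250752)/(1.28*m^2 + 2.9*m - 0.14)^3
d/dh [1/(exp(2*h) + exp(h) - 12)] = (-2*exp(h) - 1)*exp(h)/(exp(2*h) + exp(h) - 12)^2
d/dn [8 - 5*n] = -5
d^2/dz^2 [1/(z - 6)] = 2/(z - 6)^3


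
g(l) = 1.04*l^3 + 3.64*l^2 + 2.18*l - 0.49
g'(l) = 3.12*l^2 + 7.28*l + 2.18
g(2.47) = 42.77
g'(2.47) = 39.20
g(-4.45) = -29.76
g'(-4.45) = 31.57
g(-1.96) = 1.39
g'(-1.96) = -0.10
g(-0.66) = -0.64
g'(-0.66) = -1.27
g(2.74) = 54.20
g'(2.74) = 45.55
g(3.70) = 110.09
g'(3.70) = 71.83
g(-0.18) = -0.77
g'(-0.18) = 0.97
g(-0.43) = -0.84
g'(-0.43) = -0.37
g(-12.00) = -1299.61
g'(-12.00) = 364.10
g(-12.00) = -1299.61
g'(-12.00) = 364.10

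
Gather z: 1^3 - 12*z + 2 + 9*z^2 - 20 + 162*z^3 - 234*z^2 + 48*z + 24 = 162*z^3 - 225*z^2 + 36*z + 7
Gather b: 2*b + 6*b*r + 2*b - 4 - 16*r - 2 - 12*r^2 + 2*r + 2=b*(6*r + 4) - 12*r^2 - 14*r - 4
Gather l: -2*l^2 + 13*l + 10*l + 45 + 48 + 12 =-2*l^2 + 23*l + 105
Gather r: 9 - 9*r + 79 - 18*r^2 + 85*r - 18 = -18*r^2 + 76*r + 70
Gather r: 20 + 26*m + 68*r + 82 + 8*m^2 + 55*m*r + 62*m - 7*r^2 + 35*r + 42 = 8*m^2 + 88*m - 7*r^2 + r*(55*m + 103) + 144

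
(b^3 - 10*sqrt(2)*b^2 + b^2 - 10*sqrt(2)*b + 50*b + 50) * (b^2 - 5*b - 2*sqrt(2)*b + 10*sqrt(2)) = b^5 - 12*sqrt(2)*b^4 - 4*b^4 + 48*sqrt(2)*b^3 + 85*b^3 - 360*b^2 - 40*sqrt(2)*b^2 - 450*b + 400*sqrt(2)*b + 500*sqrt(2)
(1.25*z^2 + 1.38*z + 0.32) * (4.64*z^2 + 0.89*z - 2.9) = 5.8*z^4 + 7.5157*z^3 - 0.912*z^2 - 3.7172*z - 0.928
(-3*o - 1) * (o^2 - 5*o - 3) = -3*o^3 + 14*o^2 + 14*o + 3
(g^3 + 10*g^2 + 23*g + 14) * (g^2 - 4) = g^5 + 10*g^4 + 19*g^3 - 26*g^2 - 92*g - 56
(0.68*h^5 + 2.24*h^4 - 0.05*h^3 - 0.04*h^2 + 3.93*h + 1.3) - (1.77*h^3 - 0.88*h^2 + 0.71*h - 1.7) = 0.68*h^5 + 2.24*h^4 - 1.82*h^3 + 0.84*h^2 + 3.22*h + 3.0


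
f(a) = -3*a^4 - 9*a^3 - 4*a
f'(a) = -12*a^3 - 27*a^2 - 4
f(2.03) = -134.35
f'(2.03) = -215.65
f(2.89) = -438.07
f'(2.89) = -519.16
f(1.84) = -97.81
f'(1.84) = -170.17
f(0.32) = -1.61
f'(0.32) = -7.16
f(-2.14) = 33.84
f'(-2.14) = -10.05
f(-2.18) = 34.21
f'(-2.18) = -7.99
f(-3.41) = -35.13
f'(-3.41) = 157.86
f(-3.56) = -61.56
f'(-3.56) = 195.23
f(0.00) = 0.00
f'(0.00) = -4.00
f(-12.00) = -46608.00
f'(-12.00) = 16844.00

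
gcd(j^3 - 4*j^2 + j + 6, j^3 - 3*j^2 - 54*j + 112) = j - 2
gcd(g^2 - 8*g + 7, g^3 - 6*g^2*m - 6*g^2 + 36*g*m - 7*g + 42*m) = g - 7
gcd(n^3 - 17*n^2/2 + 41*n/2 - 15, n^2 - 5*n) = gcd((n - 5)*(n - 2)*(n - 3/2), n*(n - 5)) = n - 5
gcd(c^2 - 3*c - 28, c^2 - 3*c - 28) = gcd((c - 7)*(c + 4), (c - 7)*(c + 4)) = c^2 - 3*c - 28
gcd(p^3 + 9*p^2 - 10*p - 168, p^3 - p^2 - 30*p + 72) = p^2 + 2*p - 24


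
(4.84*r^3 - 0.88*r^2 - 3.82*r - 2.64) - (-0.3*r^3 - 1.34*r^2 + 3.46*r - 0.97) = 5.14*r^3 + 0.46*r^2 - 7.28*r - 1.67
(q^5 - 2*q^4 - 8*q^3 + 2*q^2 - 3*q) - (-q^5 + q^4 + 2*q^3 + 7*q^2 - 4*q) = 2*q^5 - 3*q^4 - 10*q^3 - 5*q^2 + q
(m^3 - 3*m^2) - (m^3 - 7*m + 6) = -3*m^2 + 7*m - 6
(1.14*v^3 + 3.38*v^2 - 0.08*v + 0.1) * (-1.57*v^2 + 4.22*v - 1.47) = -1.7898*v^5 - 0.495800000000001*v^4 + 12.7134*v^3 - 5.4632*v^2 + 0.5396*v - 0.147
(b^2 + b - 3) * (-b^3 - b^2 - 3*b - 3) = -b^5 - 2*b^4 - b^3 - 3*b^2 + 6*b + 9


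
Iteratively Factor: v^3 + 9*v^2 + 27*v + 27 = (v + 3)*(v^2 + 6*v + 9) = (v + 3)^2*(v + 3)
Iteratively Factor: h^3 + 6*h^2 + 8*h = (h)*(h^2 + 6*h + 8) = h*(h + 4)*(h + 2)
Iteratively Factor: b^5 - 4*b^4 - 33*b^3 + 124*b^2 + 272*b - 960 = (b - 5)*(b^4 + b^3 - 28*b^2 - 16*b + 192) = (b - 5)*(b - 3)*(b^3 + 4*b^2 - 16*b - 64) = (b - 5)*(b - 3)*(b + 4)*(b^2 - 16) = (b - 5)*(b - 4)*(b - 3)*(b + 4)*(b + 4)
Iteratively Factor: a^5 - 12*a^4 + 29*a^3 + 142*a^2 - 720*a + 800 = (a - 5)*(a^4 - 7*a^3 - 6*a^2 + 112*a - 160) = (a - 5)*(a + 4)*(a^3 - 11*a^2 + 38*a - 40) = (a - 5)*(a - 4)*(a + 4)*(a^2 - 7*a + 10) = (a - 5)*(a - 4)*(a - 2)*(a + 4)*(a - 5)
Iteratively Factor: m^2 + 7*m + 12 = (m + 3)*(m + 4)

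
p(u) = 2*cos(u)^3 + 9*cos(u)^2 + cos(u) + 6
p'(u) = -6*sin(u)*cos(u)^2 - 18*sin(u)*cos(u) - sin(u)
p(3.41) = 11.61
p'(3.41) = -2.86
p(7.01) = 12.61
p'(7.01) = -11.83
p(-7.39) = 8.43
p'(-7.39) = 9.17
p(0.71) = 12.81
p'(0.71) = -11.80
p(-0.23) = 17.35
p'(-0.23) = 5.52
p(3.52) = 11.24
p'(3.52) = -3.90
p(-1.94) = 6.72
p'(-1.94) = -4.40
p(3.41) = 11.61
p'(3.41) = -2.86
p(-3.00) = 11.89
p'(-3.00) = -1.54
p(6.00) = 17.03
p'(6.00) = 6.65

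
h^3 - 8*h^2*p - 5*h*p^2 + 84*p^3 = (h - 7*p)*(h - 4*p)*(h + 3*p)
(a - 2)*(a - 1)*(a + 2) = a^3 - a^2 - 4*a + 4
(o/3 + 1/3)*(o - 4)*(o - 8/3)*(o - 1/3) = o^4/3 - 2*o^3 + 53*o^2/27 + 28*o/9 - 32/27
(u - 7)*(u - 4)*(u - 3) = u^3 - 14*u^2 + 61*u - 84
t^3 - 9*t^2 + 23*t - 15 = (t - 5)*(t - 3)*(t - 1)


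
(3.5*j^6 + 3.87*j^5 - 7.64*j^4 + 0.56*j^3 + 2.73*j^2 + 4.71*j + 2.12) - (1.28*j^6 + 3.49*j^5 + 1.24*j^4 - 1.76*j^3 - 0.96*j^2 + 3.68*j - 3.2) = 2.22*j^6 + 0.38*j^5 - 8.88*j^4 + 2.32*j^3 + 3.69*j^2 + 1.03*j + 5.32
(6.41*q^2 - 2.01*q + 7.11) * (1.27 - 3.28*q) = -21.0248*q^3 + 14.7335*q^2 - 25.8735*q + 9.0297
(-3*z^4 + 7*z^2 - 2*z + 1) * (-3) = 9*z^4 - 21*z^2 + 6*z - 3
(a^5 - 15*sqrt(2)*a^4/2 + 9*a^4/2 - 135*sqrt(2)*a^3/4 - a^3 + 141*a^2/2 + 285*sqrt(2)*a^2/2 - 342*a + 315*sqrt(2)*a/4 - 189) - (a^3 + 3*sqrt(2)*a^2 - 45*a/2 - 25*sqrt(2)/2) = a^5 - 15*sqrt(2)*a^4/2 + 9*a^4/2 - 135*sqrt(2)*a^3/4 - 2*a^3 + 141*a^2/2 + 279*sqrt(2)*a^2/2 - 639*a/2 + 315*sqrt(2)*a/4 - 189 + 25*sqrt(2)/2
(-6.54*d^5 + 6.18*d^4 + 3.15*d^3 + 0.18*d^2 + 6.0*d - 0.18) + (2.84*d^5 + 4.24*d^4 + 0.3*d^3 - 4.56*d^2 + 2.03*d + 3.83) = -3.7*d^5 + 10.42*d^4 + 3.45*d^3 - 4.38*d^2 + 8.03*d + 3.65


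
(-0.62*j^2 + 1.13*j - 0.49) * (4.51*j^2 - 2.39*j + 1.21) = -2.7962*j^4 + 6.5781*j^3 - 5.6608*j^2 + 2.5384*j - 0.5929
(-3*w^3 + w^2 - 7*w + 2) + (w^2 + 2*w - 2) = -3*w^3 + 2*w^2 - 5*w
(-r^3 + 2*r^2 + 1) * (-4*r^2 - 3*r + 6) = 4*r^5 - 5*r^4 - 12*r^3 + 8*r^2 - 3*r + 6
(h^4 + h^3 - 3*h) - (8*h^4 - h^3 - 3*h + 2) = -7*h^4 + 2*h^3 - 2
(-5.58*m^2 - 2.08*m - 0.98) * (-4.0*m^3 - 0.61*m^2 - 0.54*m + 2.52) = 22.32*m^5 + 11.7238*m^4 + 8.202*m^3 - 12.3406*m^2 - 4.7124*m - 2.4696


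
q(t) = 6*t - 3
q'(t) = 6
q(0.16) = -2.04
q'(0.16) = 6.00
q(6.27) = 34.62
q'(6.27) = 6.00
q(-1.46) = -11.76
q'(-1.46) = 6.00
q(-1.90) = -14.40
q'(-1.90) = 6.00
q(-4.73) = -31.38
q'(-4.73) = 6.00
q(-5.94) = -38.64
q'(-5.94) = 6.00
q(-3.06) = -21.36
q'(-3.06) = 6.00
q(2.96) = 14.76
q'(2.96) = 6.00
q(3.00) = 15.00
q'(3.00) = 6.00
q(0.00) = -3.00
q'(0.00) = 6.00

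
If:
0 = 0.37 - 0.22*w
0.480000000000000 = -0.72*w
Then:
No Solution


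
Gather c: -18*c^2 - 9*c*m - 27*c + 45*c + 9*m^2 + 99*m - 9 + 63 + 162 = -18*c^2 + c*(18 - 9*m) + 9*m^2 + 99*m + 216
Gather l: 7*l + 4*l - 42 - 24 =11*l - 66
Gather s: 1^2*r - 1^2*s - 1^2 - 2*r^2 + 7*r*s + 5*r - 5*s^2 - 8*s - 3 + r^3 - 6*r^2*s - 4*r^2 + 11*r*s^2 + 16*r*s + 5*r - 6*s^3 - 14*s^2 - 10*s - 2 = r^3 - 6*r^2 + 11*r - 6*s^3 + s^2*(11*r - 19) + s*(-6*r^2 + 23*r - 19) - 6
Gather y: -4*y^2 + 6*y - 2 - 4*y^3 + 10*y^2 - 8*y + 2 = -4*y^3 + 6*y^2 - 2*y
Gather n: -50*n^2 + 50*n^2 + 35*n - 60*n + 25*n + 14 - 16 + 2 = 0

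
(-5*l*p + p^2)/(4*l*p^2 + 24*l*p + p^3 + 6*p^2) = (-5*l + p)/(4*l*p + 24*l + p^2 + 6*p)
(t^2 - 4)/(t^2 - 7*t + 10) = (t + 2)/(t - 5)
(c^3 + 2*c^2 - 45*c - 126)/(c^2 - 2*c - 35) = (c^2 + 9*c + 18)/(c + 5)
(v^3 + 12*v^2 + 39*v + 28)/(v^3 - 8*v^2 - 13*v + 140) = (v^2 + 8*v + 7)/(v^2 - 12*v + 35)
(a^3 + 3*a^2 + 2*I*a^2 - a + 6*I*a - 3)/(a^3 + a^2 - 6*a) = (a^2 + 2*I*a - 1)/(a*(a - 2))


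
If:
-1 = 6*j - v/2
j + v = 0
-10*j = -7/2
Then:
No Solution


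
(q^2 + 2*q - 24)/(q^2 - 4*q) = (q + 6)/q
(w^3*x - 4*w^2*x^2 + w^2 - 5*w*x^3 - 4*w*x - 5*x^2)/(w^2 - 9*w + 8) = (w^3*x - 4*w^2*x^2 + w^2 - 5*w*x^3 - 4*w*x - 5*x^2)/(w^2 - 9*w + 8)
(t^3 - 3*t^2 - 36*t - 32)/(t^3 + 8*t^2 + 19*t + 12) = (t - 8)/(t + 3)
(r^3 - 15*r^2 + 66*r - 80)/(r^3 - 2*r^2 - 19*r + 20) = (r^2 - 10*r + 16)/(r^2 + 3*r - 4)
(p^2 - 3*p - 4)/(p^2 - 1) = (p - 4)/(p - 1)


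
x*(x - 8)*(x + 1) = x^3 - 7*x^2 - 8*x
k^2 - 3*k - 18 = (k - 6)*(k + 3)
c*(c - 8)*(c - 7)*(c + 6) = c^4 - 9*c^3 - 34*c^2 + 336*c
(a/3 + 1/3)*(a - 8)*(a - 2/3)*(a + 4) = a^4/3 - 11*a^3/9 - 34*a^2/3 - 8*a/3 + 64/9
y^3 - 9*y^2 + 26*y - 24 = (y - 4)*(y - 3)*(y - 2)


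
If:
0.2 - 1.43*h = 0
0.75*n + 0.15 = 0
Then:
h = 0.14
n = -0.20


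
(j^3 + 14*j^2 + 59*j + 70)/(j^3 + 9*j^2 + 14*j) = (j + 5)/j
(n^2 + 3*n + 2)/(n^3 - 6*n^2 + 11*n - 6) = (n^2 + 3*n + 2)/(n^3 - 6*n^2 + 11*n - 6)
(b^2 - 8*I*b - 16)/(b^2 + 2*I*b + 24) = (b - 4*I)/(b + 6*I)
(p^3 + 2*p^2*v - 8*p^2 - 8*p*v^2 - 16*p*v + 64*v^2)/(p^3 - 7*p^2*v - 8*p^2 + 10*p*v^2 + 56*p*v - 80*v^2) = (p + 4*v)/(p - 5*v)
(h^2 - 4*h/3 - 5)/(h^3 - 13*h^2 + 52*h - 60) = (h^2 - 4*h/3 - 5)/(h^3 - 13*h^2 + 52*h - 60)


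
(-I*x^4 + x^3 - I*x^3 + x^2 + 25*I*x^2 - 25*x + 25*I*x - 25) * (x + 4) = -I*x^5 + x^4 - 5*I*x^4 + 5*x^3 + 21*I*x^3 - 21*x^2 + 125*I*x^2 - 125*x + 100*I*x - 100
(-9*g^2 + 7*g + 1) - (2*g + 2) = -9*g^2 + 5*g - 1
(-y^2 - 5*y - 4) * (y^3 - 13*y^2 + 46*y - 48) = -y^5 + 8*y^4 + 15*y^3 - 130*y^2 + 56*y + 192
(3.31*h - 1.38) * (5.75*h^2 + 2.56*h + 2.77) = 19.0325*h^3 + 0.538600000000002*h^2 + 5.6359*h - 3.8226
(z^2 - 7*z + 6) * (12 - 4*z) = -4*z^3 + 40*z^2 - 108*z + 72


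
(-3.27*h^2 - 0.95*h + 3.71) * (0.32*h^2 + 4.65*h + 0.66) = -1.0464*h^4 - 15.5095*h^3 - 5.3885*h^2 + 16.6245*h + 2.4486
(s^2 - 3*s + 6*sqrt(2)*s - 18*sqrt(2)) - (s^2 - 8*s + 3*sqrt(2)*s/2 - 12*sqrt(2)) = 5*s + 9*sqrt(2)*s/2 - 6*sqrt(2)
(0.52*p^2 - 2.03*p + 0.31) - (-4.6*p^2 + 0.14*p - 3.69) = 5.12*p^2 - 2.17*p + 4.0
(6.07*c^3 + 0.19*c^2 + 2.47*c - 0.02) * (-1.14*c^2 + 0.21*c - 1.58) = -6.9198*c^5 + 1.0581*c^4 - 12.3665*c^3 + 0.2413*c^2 - 3.9068*c + 0.0316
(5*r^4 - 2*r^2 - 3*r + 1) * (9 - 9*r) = -45*r^5 + 45*r^4 + 18*r^3 + 9*r^2 - 36*r + 9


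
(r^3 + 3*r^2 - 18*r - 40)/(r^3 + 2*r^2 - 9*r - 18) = (r^2 + r - 20)/(r^2 - 9)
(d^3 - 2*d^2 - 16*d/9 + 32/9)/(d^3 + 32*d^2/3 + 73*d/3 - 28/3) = (9*d^3 - 18*d^2 - 16*d + 32)/(3*(3*d^3 + 32*d^2 + 73*d - 28))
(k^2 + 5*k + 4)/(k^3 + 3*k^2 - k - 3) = (k + 4)/(k^2 + 2*k - 3)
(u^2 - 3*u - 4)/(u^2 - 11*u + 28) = (u + 1)/(u - 7)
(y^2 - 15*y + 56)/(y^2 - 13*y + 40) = (y - 7)/(y - 5)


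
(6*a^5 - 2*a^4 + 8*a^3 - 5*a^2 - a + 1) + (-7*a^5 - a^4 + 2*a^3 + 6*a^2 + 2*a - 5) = -a^5 - 3*a^4 + 10*a^3 + a^2 + a - 4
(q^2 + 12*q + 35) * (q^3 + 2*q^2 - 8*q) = q^5 + 14*q^4 + 51*q^3 - 26*q^2 - 280*q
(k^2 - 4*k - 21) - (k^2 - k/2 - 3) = -7*k/2 - 18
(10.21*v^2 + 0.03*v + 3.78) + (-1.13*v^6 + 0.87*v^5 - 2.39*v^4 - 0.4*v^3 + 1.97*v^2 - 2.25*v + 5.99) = -1.13*v^6 + 0.87*v^5 - 2.39*v^4 - 0.4*v^3 + 12.18*v^2 - 2.22*v + 9.77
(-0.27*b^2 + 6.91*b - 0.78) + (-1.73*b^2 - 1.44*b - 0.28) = -2.0*b^2 + 5.47*b - 1.06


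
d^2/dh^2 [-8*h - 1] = 0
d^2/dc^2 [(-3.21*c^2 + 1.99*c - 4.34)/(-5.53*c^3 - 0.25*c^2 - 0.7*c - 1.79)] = (196.329378*c^6 - 365.135946*c^5 + 1501.590762*c^4 - 334.812448*c^3 + 330.190446*c^2 - 247.861998*c + 25.926162)/(169.112377*c^9 + 22.935675*c^8 + 65.256765*c^7 + 170.041558*c^6 + 23.1084*c^5 + 42.277665*c^4 + 55.378519*c^3 + 5.034375*c^2 + 6.72861*c + 5.735339)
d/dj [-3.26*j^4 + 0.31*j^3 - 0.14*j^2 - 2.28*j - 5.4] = -13.04*j^3 + 0.93*j^2 - 0.28*j - 2.28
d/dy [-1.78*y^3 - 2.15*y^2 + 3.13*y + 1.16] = -5.34*y^2 - 4.3*y + 3.13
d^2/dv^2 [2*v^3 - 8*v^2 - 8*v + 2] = 12*v - 16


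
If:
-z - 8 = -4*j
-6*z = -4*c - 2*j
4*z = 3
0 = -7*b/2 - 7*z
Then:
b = -3/2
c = 1/32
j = 35/16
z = 3/4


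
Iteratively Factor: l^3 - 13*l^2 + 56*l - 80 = (l - 4)*(l^2 - 9*l + 20) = (l - 5)*(l - 4)*(l - 4)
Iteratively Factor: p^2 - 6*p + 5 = (p - 1)*(p - 5)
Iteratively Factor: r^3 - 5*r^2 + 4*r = (r - 4)*(r^2 - r) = (r - 4)*(r - 1)*(r)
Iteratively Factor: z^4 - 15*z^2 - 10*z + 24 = (z - 4)*(z^3 + 4*z^2 + z - 6) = (z - 4)*(z + 2)*(z^2 + 2*z - 3) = (z - 4)*(z - 1)*(z + 2)*(z + 3)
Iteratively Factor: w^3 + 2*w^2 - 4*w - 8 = (w + 2)*(w^2 - 4) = (w + 2)^2*(w - 2)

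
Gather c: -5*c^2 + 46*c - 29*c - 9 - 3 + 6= -5*c^2 + 17*c - 6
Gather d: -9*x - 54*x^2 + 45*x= -54*x^2 + 36*x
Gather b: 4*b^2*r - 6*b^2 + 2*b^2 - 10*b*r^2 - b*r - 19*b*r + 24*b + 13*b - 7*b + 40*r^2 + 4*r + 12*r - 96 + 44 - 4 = b^2*(4*r - 4) + b*(-10*r^2 - 20*r + 30) + 40*r^2 + 16*r - 56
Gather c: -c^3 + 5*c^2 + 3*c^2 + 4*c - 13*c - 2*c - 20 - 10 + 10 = -c^3 + 8*c^2 - 11*c - 20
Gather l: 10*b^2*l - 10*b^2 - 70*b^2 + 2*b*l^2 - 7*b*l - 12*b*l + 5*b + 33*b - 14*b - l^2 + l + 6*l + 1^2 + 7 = -80*b^2 + 24*b + l^2*(2*b - 1) + l*(10*b^2 - 19*b + 7) + 8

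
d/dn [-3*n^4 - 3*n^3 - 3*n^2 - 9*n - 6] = -12*n^3 - 9*n^2 - 6*n - 9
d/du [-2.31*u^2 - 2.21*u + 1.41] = -4.62*u - 2.21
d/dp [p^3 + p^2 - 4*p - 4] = 3*p^2 + 2*p - 4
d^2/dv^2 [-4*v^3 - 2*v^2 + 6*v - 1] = -24*v - 4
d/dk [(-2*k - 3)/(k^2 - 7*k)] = (2*k^2 + 6*k - 21)/(k^2*(k^2 - 14*k + 49))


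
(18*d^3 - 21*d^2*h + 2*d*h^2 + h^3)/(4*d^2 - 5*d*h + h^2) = (18*d^2 - 3*d*h - h^2)/(4*d - h)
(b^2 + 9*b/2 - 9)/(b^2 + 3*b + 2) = (b^2 + 9*b/2 - 9)/(b^2 + 3*b + 2)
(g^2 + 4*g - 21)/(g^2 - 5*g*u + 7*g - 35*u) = (3 - g)/(-g + 5*u)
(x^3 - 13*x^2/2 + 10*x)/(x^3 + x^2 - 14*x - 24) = x*(2*x - 5)/(2*(x^2 + 5*x + 6))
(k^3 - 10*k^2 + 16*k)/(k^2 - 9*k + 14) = k*(k - 8)/(k - 7)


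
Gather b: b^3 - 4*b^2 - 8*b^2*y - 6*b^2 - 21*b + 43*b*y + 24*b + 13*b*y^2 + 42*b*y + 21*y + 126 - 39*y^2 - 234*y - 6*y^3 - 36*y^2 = b^3 + b^2*(-8*y - 10) + b*(13*y^2 + 85*y + 3) - 6*y^3 - 75*y^2 - 213*y + 126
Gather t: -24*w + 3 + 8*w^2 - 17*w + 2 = 8*w^2 - 41*w + 5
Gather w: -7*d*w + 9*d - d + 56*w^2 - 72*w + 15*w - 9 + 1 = 8*d + 56*w^2 + w*(-7*d - 57) - 8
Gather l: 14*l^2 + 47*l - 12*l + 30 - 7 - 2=14*l^2 + 35*l + 21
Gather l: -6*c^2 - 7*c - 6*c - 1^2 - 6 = -6*c^2 - 13*c - 7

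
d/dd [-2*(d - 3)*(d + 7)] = -4*d - 8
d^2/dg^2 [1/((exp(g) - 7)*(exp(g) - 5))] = 4*(exp(3*g) - 9*exp(2*g) + exp(g) + 105)*exp(g)/(exp(6*g) - 36*exp(5*g) + 537*exp(4*g) - 4248*exp(3*g) + 18795*exp(2*g) - 44100*exp(g) + 42875)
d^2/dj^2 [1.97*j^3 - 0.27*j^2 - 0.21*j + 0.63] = 11.82*j - 0.54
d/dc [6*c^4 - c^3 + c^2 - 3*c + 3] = 24*c^3 - 3*c^2 + 2*c - 3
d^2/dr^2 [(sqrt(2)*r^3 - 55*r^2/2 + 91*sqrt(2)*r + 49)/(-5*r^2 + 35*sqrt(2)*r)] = 7*(sqrt(2)*r^3 - 42*r^2 + 294*sqrt(2)*r - 1372)/(5*r^3*(r^3 - 21*sqrt(2)*r^2 + 294*r - 686*sqrt(2)))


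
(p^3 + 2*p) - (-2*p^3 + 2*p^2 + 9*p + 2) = 3*p^3 - 2*p^2 - 7*p - 2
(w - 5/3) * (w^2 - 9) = w^3 - 5*w^2/3 - 9*w + 15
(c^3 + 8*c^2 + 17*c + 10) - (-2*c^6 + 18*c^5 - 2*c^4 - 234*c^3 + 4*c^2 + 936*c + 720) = 2*c^6 - 18*c^5 + 2*c^4 + 235*c^3 + 4*c^2 - 919*c - 710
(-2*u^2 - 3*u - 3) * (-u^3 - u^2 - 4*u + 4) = 2*u^5 + 5*u^4 + 14*u^3 + 7*u^2 - 12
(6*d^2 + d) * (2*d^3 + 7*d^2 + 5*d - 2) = 12*d^5 + 44*d^4 + 37*d^3 - 7*d^2 - 2*d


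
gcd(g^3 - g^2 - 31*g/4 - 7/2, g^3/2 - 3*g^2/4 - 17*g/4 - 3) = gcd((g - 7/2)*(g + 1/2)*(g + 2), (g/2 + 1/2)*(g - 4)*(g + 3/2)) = 1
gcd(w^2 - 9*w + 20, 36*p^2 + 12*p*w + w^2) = 1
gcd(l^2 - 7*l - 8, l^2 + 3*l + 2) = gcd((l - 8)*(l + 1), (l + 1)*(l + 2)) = l + 1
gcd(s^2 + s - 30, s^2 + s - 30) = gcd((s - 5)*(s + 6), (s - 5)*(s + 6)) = s^2 + s - 30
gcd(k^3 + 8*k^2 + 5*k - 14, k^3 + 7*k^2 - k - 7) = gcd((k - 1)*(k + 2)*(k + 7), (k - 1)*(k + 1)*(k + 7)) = k^2 + 6*k - 7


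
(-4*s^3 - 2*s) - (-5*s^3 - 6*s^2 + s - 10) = s^3 + 6*s^2 - 3*s + 10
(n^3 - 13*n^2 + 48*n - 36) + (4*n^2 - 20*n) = n^3 - 9*n^2 + 28*n - 36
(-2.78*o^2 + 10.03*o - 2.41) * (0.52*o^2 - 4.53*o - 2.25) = -1.4456*o^4 + 17.809*o^3 - 40.4341*o^2 - 11.6502*o + 5.4225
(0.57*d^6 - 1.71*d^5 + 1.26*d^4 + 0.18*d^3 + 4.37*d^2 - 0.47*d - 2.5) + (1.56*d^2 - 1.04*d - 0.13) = 0.57*d^6 - 1.71*d^5 + 1.26*d^4 + 0.18*d^3 + 5.93*d^2 - 1.51*d - 2.63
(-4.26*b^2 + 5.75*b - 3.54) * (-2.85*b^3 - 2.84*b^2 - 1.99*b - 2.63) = 12.141*b^5 - 4.2891*b^4 + 2.2364*b^3 + 9.8149*b^2 - 8.0779*b + 9.3102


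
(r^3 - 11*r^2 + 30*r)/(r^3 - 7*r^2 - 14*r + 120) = r/(r + 4)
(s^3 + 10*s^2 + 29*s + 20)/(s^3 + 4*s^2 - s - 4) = (s + 5)/(s - 1)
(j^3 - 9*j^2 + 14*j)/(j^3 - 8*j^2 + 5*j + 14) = j/(j + 1)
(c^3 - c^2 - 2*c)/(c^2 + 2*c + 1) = c*(c - 2)/(c + 1)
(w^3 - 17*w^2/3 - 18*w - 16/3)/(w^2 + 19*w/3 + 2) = (w^2 - 6*w - 16)/(w + 6)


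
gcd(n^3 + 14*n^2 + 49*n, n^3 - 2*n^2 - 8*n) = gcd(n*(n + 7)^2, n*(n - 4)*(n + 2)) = n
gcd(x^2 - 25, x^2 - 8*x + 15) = x - 5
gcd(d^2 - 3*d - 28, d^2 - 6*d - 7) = d - 7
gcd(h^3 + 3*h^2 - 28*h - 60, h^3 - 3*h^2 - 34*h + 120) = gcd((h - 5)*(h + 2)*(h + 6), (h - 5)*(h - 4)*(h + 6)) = h^2 + h - 30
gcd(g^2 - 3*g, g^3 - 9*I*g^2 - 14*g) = g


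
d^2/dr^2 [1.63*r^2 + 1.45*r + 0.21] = 3.26000000000000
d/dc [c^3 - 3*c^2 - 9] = 3*c*(c - 2)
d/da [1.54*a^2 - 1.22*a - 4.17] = 3.08*a - 1.22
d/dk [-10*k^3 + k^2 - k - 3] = -30*k^2 + 2*k - 1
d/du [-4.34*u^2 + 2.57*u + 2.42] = 2.57 - 8.68*u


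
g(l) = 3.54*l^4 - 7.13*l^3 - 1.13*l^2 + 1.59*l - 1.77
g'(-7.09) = -6104.26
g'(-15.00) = -52567.26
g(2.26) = 6.10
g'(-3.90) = -1154.89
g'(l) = 14.16*l^3 - 21.39*l^2 - 2.26*l + 1.59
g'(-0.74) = -14.19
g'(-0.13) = 1.49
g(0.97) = -4.66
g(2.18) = 2.41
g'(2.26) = 50.68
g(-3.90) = 1216.74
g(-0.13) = -1.98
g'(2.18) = 41.71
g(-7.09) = 11416.45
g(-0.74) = 0.39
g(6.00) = 3014.85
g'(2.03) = 27.31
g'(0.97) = -7.80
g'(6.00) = 2276.55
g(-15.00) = 202996.38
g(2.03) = -2.73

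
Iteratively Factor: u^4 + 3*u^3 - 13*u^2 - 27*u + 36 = (u - 1)*(u^3 + 4*u^2 - 9*u - 36) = (u - 1)*(u + 4)*(u^2 - 9) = (u - 3)*(u - 1)*(u + 4)*(u + 3)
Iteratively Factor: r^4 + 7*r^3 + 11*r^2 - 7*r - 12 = (r + 1)*(r^3 + 6*r^2 + 5*r - 12) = (r + 1)*(r + 3)*(r^2 + 3*r - 4) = (r + 1)*(r + 3)*(r + 4)*(r - 1)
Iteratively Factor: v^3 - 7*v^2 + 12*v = (v - 4)*(v^2 - 3*v) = (v - 4)*(v - 3)*(v)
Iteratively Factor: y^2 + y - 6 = (y + 3)*(y - 2)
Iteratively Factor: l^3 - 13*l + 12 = (l + 4)*(l^2 - 4*l + 3) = (l - 3)*(l + 4)*(l - 1)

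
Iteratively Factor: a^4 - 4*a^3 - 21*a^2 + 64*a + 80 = (a - 5)*(a^3 + a^2 - 16*a - 16) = (a - 5)*(a + 4)*(a^2 - 3*a - 4) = (a - 5)*(a + 1)*(a + 4)*(a - 4)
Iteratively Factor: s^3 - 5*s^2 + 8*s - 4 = (s - 2)*(s^2 - 3*s + 2) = (s - 2)*(s - 1)*(s - 2)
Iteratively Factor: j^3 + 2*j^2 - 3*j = (j)*(j^2 + 2*j - 3) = j*(j - 1)*(j + 3)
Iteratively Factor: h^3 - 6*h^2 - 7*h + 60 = (h - 4)*(h^2 - 2*h - 15) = (h - 5)*(h - 4)*(h + 3)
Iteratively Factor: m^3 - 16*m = (m + 4)*(m^2 - 4*m) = (m - 4)*(m + 4)*(m)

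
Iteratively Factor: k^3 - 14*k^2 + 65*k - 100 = (k - 4)*(k^2 - 10*k + 25) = (k - 5)*(k - 4)*(k - 5)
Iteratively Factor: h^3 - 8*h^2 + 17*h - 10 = (h - 1)*(h^2 - 7*h + 10) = (h - 5)*(h - 1)*(h - 2)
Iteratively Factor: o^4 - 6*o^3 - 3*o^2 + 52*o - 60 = (o - 2)*(o^3 - 4*o^2 - 11*o + 30) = (o - 5)*(o - 2)*(o^2 + o - 6) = (o - 5)*(o - 2)*(o + 3)*(o - 2)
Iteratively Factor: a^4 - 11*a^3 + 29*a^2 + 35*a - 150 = (a + 2)*(a^3 - 13*a^2 + 55*a - 75) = (a - 5)*(a + 2)*(a^2 - 8*a + 15) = (a - 5)^2*(a + 2)*(a - 3)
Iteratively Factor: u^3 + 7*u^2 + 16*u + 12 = (u + 2)*(u^2 + 5*u + 6) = (u + 2)*(u + 3)*(u + 2)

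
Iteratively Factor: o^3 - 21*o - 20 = (o + 4)*(o^2 - 4*o - 5) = (o + 1)*(o + 4)*(o - 5)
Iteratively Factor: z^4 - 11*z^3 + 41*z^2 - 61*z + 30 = (z - 2)*(z^3 - 9*z^2 + 23*z - 15) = (z - 2)*(z - 1)*(z^2 - 8*z + 15) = (z - 3)*(z - 2)*(z - 1)*(z - 5)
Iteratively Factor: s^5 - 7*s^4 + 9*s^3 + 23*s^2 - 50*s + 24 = (s - 1)*(s^4 - 6*s^3 + 3*s^2 + 26*s - 24) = (s - 1)*(s + 2)*(s^3 - 8*s^2 + 19*s - 12) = (s - 1)^2*(s + 2)*(s^2 - 7*s + 12) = (s - 3)*(s - 1)^2*(s + 2)*(s - 4)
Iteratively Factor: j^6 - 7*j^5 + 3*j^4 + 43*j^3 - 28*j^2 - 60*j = (j - 3)*(j^5 - 4*j^4 - 9*j^3 + 16*j^2 + 20*j) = (j - 5)*(j - 3)*(j^4 + j^3 - 4*j^2 - 4*j) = (j - 5)*(j - 3)*(j - 2)*(j^3 + 3*j^2 + 2*j) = j*(j - 5)*(j - 3)*(j - 2)*(j^2 + 3*j + 2) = j*(j - 5)*(j - 3)*(j - 2)*(j + 1)*(j + 2)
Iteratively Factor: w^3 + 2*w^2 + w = (w + 1)*(w^2 + w) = (w + 1)^2*(w)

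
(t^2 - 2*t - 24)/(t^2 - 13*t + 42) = (t + 4)/(t - 7)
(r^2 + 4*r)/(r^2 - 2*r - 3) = r*(r + 4)/(r^2 - 2*r - 3)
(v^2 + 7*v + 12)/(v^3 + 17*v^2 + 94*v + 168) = (v + 3)/(v^2 + 13*v + 42)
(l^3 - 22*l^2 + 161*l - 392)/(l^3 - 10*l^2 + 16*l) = (l^2 - 14*l + 49)/(l*(l - 2))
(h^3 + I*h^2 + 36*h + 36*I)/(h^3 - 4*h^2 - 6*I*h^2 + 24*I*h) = (h^2 + 7*I*h - 6)/(h*(h - 4))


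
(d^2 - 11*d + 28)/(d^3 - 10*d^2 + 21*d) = (d - 4)/(d*(d - 3))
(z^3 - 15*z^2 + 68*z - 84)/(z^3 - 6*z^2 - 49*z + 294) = (z - 2)/(z + 7)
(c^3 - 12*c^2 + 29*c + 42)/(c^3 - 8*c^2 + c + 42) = (c^2 - 5*c - 6)/(c^2 - c - 6)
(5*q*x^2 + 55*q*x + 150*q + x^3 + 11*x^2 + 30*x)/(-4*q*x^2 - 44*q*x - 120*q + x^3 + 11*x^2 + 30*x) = (5*q + x)/(-4*q + x)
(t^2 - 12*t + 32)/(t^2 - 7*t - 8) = (t - 4)/(t + 1)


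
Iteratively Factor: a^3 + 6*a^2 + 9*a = (a + 3)*(a^2 + 3*a) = a*(a + 3)*(a + 3)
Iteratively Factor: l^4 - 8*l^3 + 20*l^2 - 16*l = (l - 2)*(l^3 - 6*l^2 + 8*l) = (l - 4)*(l - 2)*(l^2 - 2*l) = l*(l - 4)*(l - 2)*(l - 2)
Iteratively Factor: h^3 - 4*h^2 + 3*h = (h - 3)*(h^2 - h) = (h - 3)*(h - 1)*(h)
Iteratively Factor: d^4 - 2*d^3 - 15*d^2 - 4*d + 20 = (d - 5)*(d^3 + 3*d^2 - 4) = (d - 5)*(d - 1)*(d^2 + 4*d + 4) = (d - 5)*(d - 1)*(d + 2)*(d + 2)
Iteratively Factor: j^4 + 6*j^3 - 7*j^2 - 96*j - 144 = (j - 4)*(j^3 + 10*j^2 + 33*j + 36) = (j - 4)*(j + 4)*(j^2 + 6*j + 9) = (j - 4)*(j + 3)*(j + 4)*(j + 3)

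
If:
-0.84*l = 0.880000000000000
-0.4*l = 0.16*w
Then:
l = -1.05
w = 2.62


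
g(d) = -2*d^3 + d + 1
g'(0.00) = 1.00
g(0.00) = 1.00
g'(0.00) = 1.00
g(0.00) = 1.00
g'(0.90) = -3.86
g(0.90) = 0.44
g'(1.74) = -17.17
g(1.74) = -7.80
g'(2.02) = -23.48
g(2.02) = -13.46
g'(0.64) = -1.46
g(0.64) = 1.12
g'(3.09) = -56.29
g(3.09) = -54.92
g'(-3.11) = -57.03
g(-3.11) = 58.05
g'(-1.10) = -6.26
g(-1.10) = 2.56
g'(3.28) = -63.55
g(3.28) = -66.30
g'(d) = 1 - 6*d^2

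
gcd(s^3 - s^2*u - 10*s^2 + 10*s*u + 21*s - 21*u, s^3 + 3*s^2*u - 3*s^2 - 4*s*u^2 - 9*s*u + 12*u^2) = s^2 - s*u - 3*s + 3*u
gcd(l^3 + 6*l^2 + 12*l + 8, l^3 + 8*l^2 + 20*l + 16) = l^2 + 4*l + 4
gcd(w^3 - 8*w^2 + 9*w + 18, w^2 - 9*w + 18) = w^2 - 9*w + 18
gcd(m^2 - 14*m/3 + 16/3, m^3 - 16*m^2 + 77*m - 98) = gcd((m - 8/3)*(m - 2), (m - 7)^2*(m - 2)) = m - 2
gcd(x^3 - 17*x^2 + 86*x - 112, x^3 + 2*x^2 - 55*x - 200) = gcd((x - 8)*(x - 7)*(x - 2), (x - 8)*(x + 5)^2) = x - 8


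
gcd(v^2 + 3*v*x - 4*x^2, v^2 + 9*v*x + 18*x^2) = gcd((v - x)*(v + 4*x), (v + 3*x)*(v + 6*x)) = 1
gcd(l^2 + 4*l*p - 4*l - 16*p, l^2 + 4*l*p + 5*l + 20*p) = l + 4*p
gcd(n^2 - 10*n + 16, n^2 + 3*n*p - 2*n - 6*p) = n - 2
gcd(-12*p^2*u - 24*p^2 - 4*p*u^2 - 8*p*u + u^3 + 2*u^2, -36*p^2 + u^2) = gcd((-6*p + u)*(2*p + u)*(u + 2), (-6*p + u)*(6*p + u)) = 6*p - u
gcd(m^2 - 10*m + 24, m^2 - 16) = m - 4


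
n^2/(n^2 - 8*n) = n/(n - 8)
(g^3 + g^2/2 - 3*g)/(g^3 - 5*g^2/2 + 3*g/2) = (g + 2)/(g - 1)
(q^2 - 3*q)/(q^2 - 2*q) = (q - 3)/(q - 2)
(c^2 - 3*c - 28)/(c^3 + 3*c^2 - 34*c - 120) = (c - 7)/(c^2 - c - 30)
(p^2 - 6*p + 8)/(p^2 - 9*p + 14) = (p - 4)/(p - 7)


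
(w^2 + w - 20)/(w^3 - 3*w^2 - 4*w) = (w + 5)/(w*(w + 1))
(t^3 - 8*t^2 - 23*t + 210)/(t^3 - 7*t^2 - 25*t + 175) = (t - 6)/(t - 5)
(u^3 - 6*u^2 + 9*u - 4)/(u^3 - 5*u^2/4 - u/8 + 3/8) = 8*(u^2 - 5*u + 4)/(8*u^2 - 2*u - 3)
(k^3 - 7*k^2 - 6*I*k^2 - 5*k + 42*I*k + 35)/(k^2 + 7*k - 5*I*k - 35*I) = (k^2 - k*(7 + I) + 7*I)/(k + 7)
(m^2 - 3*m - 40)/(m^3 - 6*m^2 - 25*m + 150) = (m - 8)/(m^2 - 11*m + 30)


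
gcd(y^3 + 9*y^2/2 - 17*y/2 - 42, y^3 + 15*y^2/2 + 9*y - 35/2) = y + 7/2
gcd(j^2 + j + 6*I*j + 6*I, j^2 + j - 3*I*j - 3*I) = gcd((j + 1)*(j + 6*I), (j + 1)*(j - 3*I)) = j + 1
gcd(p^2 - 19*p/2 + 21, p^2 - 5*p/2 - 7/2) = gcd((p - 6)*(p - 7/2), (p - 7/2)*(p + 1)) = p - 7/2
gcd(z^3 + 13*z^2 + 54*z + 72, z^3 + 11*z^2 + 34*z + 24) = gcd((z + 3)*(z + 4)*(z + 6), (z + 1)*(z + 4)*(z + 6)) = z^2 + 10*z + 24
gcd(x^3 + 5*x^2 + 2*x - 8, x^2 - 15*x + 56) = 1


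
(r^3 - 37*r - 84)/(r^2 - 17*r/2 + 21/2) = 2*(r^2 + 7*r + 12)/(2*r - 3)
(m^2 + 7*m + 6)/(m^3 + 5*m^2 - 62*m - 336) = (m + 1)/(m^2 - m - 56)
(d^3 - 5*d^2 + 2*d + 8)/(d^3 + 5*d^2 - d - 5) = (d^2 - 6*d + 8)/(d^2 + 4*d - 5)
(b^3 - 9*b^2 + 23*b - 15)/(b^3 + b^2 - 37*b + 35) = (b - 3)/(b + 7)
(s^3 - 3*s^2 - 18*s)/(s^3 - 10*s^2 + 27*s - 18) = s*(s + 3)/(s^2 - 4*s + 3)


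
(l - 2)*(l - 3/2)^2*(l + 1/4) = l^4 - 19*l^3/4 + 7*l^2 - 39*l/16 - 9/8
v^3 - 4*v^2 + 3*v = v*(v - 3)*(v - 1)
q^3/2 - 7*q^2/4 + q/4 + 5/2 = (q/2 + 1/2)*(q - 5/2)*(q - 2)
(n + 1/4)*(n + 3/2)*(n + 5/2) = n^3 + 17*n^2/4 + 19*n/4 + 15/16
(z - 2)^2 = z^2 - 4*z + 4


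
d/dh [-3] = 0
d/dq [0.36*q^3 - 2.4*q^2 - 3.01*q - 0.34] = 1.08*q^2 - 4.8*q - 3.01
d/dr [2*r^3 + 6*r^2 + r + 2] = 6*r^2 + 12*r + 1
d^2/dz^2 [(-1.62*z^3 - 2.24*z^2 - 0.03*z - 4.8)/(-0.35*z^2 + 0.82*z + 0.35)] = (-6.66133814775094e-16*z^5 + 6.66133814775094e-16*z^4 + 3.868586*z^3 + 7.96404*z^2 - 7.05285*z + 8.16262)/(0.042875*z^6 - 0.30135*z^5 + 0.577395*z^4 + 0.0513319999999999*z^3 - 0.577395*z^2 - 0.30135*z - 0.042875)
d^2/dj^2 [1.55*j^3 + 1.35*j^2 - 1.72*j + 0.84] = 9.3*j + 2.7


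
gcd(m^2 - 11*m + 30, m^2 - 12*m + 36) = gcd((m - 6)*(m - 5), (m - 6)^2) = m - 6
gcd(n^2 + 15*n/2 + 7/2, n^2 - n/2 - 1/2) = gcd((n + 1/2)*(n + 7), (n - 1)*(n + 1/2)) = n + 1/2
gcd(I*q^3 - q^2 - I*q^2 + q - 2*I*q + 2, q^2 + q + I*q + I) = q^2 + q*(1 + I) + I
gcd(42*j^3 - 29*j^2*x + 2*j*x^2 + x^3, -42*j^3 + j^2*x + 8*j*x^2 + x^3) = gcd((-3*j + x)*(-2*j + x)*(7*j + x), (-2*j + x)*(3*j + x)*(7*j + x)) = -14*j^2 + 5*j*x + x^2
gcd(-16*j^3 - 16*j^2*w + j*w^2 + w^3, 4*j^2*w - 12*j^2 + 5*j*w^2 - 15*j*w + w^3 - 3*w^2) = 4*j^2 + 5*j*w + w^2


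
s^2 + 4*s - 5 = (s - 1)*(s + 5)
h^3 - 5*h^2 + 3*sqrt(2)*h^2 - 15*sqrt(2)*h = h*(h - 5)*(h + 3*sqrt(2))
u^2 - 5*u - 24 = (u - 8)*(u + 3)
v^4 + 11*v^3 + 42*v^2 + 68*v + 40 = (v + 2)^3*(v + 5)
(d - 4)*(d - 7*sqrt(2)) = d^2 - 7*sqrt(2)*d - 4*d + 28*sqrt(2)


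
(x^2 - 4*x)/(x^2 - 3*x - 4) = x/(x + 1)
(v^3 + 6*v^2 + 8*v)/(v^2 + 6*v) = (v^2 + 6*v + 8)/(v + 6)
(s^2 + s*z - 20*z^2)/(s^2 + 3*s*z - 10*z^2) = (-s + 4*z)/(-s + 2*z)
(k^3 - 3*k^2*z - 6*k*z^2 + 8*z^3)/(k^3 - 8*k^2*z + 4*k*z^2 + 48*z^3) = (-k + z)/(-k + 6*z)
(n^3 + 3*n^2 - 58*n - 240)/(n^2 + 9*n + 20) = (n^2 - 2*n - 48)/(n + 4)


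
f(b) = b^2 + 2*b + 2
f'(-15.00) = -28.00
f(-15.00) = 197.00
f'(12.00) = 26.00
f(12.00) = 170.00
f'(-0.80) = 0.40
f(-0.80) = 1.04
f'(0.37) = 2.74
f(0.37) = 2.88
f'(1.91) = 5.82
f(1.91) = 9.47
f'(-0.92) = 0.16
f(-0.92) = 1.01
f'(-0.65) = 0.70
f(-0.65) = 1.12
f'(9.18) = 20.36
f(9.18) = 104.63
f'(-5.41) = -8.82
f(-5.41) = 20.45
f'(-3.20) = -4.40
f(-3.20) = 5.84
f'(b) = 2*b + 2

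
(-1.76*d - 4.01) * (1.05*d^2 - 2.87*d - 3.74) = -1.848*d^3 + 0.840700000000001*d^2 + 18.0911*d + 14.9974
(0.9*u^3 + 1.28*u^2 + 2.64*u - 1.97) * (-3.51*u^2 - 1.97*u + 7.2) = -3.159*u^5 - 6.2658*u^4 - 5.308*u^3 + 10.9299*u^2 + 22.8889*u - 14.184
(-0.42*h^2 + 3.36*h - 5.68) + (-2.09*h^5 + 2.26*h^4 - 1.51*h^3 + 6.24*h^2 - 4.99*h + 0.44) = -2.09*h^5 + 2.26*h^4 - 1.51*h^3 + 5.82*h^2 - 1.63*h - 5.24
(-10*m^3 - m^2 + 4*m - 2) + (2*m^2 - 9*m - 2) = -10*m^3 + m^2 - 5*m - 4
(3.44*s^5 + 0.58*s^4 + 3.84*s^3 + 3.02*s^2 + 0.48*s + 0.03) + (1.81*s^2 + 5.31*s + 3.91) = 3.44*s^5 + 0.58*s^4 + 3.84*s^3 + 4.83*s^2 + 5.79*s + 3.94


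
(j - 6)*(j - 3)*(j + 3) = j^3 - 6*j^2 - 9*j + 54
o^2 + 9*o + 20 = (o + 4)*(o + 5)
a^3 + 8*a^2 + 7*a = a*(a + 1)*(a + 7)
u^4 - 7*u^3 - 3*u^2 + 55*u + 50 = (u - 5)^2*(u + 1)*(u + 2)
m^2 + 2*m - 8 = (m - 2)*(m + 4)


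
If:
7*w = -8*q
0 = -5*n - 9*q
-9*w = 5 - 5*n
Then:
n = -7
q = 35/9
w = -40/9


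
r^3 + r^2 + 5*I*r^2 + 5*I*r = r*(r + 1)*(r + 5*I)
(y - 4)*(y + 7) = y^2 + 3*y - 28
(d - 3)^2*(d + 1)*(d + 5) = d^4 - 22*d^2 + 24*d + 45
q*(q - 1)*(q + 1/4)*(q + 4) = q^4 + 13*q^3/4 - 13*q^2/4 - q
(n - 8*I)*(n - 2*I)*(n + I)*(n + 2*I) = n^4 - 7*I*n^3 + 12*n^2 - 28*I*n + 32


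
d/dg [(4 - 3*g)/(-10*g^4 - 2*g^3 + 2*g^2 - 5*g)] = 2*(-45*g^4 + 74*g^3 + 15*g^2 - 8*g + 10)/(g^2*(100*g^6 + 40*g^5 - 36*g^4 + 92*g^3 + 24*g^2 - 20*g + 25))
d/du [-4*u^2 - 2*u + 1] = -8*u - 2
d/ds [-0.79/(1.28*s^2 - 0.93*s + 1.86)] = (2.0224*s - 0.7347)/(1.28*s^2 - 0.93*s + 1.86)^2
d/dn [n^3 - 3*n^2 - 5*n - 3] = 3*n^2 - 6*n - 5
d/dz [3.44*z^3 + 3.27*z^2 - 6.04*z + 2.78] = 10.32*z^2 + 6.54*z - 6.04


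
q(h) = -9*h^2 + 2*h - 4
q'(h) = 2 - 18*h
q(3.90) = -133.09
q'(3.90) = -68.20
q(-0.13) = -4.41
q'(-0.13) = 4.34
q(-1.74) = -34.73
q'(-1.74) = 33.32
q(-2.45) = -62.92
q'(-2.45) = 46.10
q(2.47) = -53.97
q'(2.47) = -42.46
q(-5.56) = -293.34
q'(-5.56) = 102.08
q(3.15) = -87.00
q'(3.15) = -54.70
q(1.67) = -25.76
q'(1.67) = -28.06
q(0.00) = -4.00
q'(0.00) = 2.00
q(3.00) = -79.00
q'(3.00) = -52.00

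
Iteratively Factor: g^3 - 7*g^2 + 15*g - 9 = (g - 3)*(g^2 - 4*g + 3) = (g - 3)^2*(g - 1)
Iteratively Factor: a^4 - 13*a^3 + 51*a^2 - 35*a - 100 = (a - 5)*(a^3 - 8*a^2 + 11*a + 20) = (a - 5)^2*(a^2 - 3*a - 4) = (a - 5)^2*(a + 1)*(a - 4)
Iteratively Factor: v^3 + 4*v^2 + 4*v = (v + 2)*(v^2 + 2*v) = v*(v + 2)*(v + 2)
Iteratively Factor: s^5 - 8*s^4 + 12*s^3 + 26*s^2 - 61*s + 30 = (s - 1)*(s^4 - 7*s^3 + 5*s^2 + 31*s - 30) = (s - 1)^2*(s^3 - 6*s^2 - s + 30) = (s - 5)*(s - 1)^2*(s^2 - s - 6) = (s - 5)*(s - 1)^2*(s + 2)*(s - 3)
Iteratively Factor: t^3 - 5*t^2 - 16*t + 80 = (t - 4)*(t^2 - t - 20) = (t - 4)*(t + 4)*(t - 5)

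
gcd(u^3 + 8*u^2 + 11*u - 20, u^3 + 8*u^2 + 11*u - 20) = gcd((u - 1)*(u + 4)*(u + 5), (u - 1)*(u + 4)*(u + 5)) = u^3 + 8*u^2 + 11*u - 20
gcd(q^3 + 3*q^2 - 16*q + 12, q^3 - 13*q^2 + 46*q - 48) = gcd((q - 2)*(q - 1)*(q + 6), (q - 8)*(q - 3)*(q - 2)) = q - 2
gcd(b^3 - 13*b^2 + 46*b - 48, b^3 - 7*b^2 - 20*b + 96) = b^2 - 11*b + 24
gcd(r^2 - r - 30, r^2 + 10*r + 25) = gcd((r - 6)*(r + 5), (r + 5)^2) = r + 5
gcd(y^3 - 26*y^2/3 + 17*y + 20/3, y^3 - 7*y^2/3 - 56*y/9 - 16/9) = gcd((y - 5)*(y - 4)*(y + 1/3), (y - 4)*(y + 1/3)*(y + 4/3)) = y^2 - 11*y/3 - 4/3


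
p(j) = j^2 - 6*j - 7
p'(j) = 2*j - 6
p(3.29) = -15.92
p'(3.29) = 0.58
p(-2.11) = 10.11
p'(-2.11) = -10.22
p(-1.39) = 3.27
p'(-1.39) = -8.78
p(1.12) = -12.47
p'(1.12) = -3.76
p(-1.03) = 0.24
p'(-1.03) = -8.06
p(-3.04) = 20.48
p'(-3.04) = -12.08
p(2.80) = -15.96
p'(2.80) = -0.40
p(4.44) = -13.93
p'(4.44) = 2.88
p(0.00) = -7.00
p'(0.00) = -6.00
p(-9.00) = 128.00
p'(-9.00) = -24.00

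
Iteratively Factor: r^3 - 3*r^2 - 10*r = (r + 2)*(r^2 - 5*r) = (r - 5)*(r + 2)*(r)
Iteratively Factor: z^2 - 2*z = (z - 2)*(z)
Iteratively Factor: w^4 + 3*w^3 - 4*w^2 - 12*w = (w)*(w^3 + 3*w^2 - 4*w - 12) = w*(w + 2)*(w^2 + w - 6) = w*(w + 2)*(w + 3)*(w - 2)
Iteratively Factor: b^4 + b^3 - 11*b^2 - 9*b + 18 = (b - 3)*(b^3 + 4*b^2 + b - 6) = (b - 3)*(b + 3)*(b^2 + b - 2) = (b - 3)*(b - 1)*(b + 3)*(b + 2)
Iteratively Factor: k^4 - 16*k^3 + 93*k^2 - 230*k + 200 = (k - 4)*(k^3 - 12*k^2 + 45*k - 50) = (k - 5)*(k - 4)*(k^2 - 7*k + 10) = (k - 5)*(k - 4)*(k - 2)*(k - 5)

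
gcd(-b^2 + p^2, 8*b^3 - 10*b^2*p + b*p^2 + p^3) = -b + p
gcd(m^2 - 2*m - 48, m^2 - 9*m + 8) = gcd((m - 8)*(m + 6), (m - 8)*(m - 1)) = m - 8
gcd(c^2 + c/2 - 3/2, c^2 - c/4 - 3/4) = c - 1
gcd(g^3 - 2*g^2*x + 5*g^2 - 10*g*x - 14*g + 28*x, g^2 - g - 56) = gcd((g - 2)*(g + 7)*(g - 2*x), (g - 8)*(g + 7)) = g + 7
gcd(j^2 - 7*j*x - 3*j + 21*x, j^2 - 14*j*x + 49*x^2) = -j + 7*x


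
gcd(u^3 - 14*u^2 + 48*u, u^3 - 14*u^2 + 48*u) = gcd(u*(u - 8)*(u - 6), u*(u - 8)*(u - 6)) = u^3 - 14*u^2 + 48*u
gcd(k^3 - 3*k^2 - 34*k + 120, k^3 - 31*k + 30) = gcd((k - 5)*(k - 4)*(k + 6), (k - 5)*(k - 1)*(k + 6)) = k^2 + k - 30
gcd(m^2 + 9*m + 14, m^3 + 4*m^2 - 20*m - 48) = m + 2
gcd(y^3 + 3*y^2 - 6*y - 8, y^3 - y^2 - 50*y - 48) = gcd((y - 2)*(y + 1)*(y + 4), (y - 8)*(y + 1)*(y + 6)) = y + 1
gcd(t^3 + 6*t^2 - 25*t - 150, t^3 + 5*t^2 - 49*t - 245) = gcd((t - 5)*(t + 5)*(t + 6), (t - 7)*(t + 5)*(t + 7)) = t + 5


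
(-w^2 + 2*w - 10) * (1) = -w^2 + 2*w - 10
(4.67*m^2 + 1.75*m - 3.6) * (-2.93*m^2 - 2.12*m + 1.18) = -13.6831*m^4 - 15.0279*m^3 + 12.3486*m^2 + 9.697*m - 4.248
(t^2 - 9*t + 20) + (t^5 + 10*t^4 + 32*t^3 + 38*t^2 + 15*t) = t^5 + 10*t^4 + 32*t^3 + 39*t^2 + 6*t + 20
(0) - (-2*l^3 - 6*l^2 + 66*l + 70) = 2*l^3 + 6*l^2 - 66*l - 70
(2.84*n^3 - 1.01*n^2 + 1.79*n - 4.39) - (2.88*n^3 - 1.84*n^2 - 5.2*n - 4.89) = -0.04*n^3 + 0.83*n^2 + 6.99*n + 0.5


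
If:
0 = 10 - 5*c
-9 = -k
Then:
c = 2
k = 9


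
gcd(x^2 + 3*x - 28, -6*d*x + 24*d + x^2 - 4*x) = x - 4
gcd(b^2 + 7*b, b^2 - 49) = b + 7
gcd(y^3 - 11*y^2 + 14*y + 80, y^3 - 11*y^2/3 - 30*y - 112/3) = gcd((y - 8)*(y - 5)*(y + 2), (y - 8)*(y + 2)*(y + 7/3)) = y^2 - 6*y - 16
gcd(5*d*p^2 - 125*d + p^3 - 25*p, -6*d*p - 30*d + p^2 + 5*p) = p + 5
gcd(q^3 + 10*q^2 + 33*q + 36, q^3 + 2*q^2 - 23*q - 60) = q^2 + 7*q + 12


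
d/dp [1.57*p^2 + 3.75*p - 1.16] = 3.14*p + 3.75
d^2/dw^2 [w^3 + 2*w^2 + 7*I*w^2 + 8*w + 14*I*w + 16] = 6*w + 4 + 14*I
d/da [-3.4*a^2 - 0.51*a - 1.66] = -6.8*a - 0.51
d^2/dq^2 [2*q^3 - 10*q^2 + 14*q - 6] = 12*q - 20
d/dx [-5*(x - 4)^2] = 40 - 10*x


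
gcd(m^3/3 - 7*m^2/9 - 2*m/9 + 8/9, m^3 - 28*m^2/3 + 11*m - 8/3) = 1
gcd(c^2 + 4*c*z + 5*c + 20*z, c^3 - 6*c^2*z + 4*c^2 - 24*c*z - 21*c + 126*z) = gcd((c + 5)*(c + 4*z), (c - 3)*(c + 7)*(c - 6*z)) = 1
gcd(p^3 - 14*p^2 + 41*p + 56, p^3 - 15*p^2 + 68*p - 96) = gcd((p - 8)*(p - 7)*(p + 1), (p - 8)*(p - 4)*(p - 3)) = p - 8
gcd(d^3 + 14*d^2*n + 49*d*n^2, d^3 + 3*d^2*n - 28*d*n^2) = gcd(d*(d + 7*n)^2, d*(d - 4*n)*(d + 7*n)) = d^2 + 7*d*n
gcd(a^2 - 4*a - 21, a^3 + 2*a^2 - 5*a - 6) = a + 3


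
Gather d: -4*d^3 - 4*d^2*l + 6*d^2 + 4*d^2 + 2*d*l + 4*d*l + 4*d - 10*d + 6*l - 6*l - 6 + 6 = -4*d^3 + d^2*(10 - 4*l) + d*(6*l - 6)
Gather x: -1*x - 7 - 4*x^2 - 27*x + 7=-4*x^2 - 28*x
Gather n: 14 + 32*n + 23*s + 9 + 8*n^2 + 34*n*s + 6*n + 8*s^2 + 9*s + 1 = 8*n^2 + n*(34*s + 38) + 8*s^2 + 32*s + 24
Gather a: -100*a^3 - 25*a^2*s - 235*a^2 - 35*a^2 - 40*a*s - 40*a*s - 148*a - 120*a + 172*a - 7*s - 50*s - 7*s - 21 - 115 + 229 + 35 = -100*a^3 + a^2*(-25*s - 270) + a*(-80*s - 96) - 64*s + 128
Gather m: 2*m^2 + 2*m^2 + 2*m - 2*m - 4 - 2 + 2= 4*m^2 - 4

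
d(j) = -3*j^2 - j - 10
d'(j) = -6*j - 1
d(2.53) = -31.73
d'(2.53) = -16.18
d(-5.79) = -104.78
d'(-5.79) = 33.74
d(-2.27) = -23.19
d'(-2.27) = 12.62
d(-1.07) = -12.36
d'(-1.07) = 5.42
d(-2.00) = -20.00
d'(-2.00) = 11.00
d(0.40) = -10.88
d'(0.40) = -3.40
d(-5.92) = -109.22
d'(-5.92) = 34.52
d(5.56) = -108.30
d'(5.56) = -34.36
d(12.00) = -454.00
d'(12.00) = -73.00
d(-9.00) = -244.00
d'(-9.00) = 53.00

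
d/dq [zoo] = 0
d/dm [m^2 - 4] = 2*m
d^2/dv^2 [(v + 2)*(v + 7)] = 2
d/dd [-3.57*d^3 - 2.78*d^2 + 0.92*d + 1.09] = -10.71*d^2 - 5.56*d + 0.92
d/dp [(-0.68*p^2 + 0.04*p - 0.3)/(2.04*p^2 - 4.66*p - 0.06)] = (3.0872*p^2 + 1.3056*p - 1.4004)/(4.1616*p^4 - 19.0128*p^3 + 21.4708*p^2 + 0.5592*p + 0.0036)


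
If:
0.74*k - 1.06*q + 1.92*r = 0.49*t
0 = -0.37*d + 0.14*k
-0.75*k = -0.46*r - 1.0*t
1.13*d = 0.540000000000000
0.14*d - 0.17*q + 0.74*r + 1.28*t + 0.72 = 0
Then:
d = 0.48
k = 1.26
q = 20.63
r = 9.97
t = -3.64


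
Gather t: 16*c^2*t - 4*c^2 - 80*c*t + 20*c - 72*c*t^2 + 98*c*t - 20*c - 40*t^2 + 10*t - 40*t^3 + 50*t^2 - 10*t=-4*c^2 - 40*t^3 + t^2*(10 - 72*c) + t*(16*c^2 + 18*c)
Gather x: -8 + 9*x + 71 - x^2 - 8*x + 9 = -x^2 + x + 72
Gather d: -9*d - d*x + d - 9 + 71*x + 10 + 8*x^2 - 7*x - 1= d*(-x - 8) + 8*x^2 + 64*x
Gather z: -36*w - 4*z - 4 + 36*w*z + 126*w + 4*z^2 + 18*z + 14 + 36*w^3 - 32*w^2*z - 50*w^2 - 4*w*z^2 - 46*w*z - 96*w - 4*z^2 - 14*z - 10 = 36*w^3 - 50*w^2 - 4*w*z^2 - 6*w + z*(-32*w^2 - 10*w)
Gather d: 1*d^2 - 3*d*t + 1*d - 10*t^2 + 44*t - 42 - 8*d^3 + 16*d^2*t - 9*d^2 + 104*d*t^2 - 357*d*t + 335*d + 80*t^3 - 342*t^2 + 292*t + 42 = -8*d^3 + d^2*(16*t - 8) + d*(104*t^2 - 360*t + 336) + 80*t^3 - 352*t^2 + 336*t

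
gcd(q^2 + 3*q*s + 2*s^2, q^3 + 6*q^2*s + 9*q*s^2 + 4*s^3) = q + s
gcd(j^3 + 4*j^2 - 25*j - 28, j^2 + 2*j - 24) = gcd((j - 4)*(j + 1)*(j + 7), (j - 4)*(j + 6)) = j - 4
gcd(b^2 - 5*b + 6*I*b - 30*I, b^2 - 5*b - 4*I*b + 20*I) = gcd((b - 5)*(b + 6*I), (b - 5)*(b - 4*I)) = b - 5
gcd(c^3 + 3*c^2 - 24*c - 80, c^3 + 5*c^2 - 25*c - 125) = c - 5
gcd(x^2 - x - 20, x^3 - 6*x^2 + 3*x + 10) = x - 5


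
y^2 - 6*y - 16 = (y - 8)*(y + 2)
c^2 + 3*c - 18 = (c - 3)*(c + 6)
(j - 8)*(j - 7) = j^2 - 15*j + 56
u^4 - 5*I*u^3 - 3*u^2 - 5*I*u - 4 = (u - 4*I)*(u - I)^2*(u + I)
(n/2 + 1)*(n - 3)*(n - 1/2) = n^3/2 - 3*n^2/4 - 11*n/4 + 3/2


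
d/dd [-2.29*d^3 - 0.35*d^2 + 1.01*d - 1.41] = -6.87*d^2 - 0.7*d + 1.01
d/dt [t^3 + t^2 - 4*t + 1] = 3*t^2 + 2*t - 4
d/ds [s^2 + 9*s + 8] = 2*s + 9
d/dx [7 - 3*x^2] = -6*x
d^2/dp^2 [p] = 0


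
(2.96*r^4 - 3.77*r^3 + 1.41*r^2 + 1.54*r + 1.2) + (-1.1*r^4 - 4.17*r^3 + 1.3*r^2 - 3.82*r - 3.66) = 1.86*r^4 - 7.94*r^3 + 2.71*r^2 - 2.28*r - 2.46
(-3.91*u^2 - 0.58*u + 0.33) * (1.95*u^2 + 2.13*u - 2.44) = -7.6245*u^4 - 9.4593*u^3 + 8.9485*u^2 + 2.1181*u - 0.8052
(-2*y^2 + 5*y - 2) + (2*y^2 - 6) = 5*y - 8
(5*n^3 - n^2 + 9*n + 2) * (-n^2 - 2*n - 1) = -5*n^5 - 9*n^4 - 12*n^3 - 19*n^2 - 13*n - 2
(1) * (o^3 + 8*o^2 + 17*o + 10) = o^3 + 8*o^2 + 17*o + 10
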